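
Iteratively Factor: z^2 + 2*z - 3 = (z - 1)*(z + 3)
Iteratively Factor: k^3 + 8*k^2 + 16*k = (k)*(k^2 + 8*k + 16) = k*(k + 4)*(k + 4)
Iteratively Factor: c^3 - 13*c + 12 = (c + 4)*(c^2 - 4*c + 3) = (c - 3)*(c + 4)*(c - 1)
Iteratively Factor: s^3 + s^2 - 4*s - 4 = (s - 2)*(s^2 + 3*s + 2) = (s - 2)*(s + 2)*(s + 1)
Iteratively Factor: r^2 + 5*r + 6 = (r + 2)*(r + 3)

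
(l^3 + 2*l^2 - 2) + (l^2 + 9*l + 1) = l^3 + 3*l^2 + 9*l - 1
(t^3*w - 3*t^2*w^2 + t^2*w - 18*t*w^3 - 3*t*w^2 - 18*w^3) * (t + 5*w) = t^4*w + 2*t^3*w^2 + t^3*w - 33*t^2*w^3 + 2*t^2*w^2 - 90*t*w^4 - 33*t*w^3 - 90*w^4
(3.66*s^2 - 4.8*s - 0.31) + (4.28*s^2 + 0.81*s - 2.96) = 7.94*s^2 - 3.99*s - 3.27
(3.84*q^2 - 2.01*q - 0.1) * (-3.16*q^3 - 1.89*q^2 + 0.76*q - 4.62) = -12.1344*q^5 - 0.906*q^4 + 7.0333*q^3 - 19.0794*q^2 + 9.2102*q + 0.462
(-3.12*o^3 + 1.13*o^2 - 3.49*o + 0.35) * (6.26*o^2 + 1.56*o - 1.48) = -19.5312*o^5 + 2.2066*o^4 - 15.467*o^3 - 4.9258*o^2 + 5.7112*o - 0.518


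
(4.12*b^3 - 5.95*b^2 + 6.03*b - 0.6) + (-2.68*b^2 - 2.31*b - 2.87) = 4.12*b^3 - 8.63*b^2 + 3.72*b - 3.47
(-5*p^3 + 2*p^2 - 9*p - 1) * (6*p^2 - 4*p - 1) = -30*p^5 + 32*p^4 - 57*p^3 + 28*p^2 + 13*p + 1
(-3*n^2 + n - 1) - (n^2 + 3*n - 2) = -4*n^2 - 2*n + 1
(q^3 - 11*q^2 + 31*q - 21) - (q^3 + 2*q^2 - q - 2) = -13*q^2 + 32*q - 19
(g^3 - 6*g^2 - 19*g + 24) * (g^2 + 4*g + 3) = g^5 - 2*g^4 - 40*g^3 - 70*g^2 + 39*g + 72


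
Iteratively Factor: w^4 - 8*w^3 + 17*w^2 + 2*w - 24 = (w - 2)*(w^3 - 6*w^2 + 5*w + 12) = (w - 3)*(w - 2)*(w^2 - 3*w - 4) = (w - 4)*(w - 3)*(w - 2)*(w + 1)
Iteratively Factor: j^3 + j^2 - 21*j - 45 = (j + 3)*(j^2 - 2*j - 15) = (j - 5)*(j + 3)*(j + 3)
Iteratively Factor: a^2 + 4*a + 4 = (a + 2)*(a + 2)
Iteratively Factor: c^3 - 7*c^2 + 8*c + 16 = (c + 1)*(c^2 - 8*c + 16) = (c - 4)*(c + 1)*(c - 4)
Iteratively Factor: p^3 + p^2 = (p)*(p^2 + p) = p^2*(p + 1)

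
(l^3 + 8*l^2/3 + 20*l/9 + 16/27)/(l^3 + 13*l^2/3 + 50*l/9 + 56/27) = (3*l + 2)/(3*l + 7)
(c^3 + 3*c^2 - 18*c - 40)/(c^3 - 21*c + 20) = (c + 2)/(c - 1)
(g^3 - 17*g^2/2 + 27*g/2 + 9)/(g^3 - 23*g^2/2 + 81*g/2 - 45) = (2*g + 1)/(2*g - 5)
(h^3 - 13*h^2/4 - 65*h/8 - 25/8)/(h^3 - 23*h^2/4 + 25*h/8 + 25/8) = (4*h + 5)/(4*h - 5)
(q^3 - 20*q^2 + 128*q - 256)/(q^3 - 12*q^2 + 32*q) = (q - 8)/q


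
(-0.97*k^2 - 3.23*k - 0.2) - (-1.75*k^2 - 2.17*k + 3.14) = 0.78*k^2 - 1.06*k - 3.34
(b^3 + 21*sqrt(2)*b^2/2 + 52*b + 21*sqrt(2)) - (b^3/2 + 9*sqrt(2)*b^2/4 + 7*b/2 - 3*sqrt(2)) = b^3/2 + 33*sqrt(2)*b^2/4 + 97*b/2 + 24*sqrt(2)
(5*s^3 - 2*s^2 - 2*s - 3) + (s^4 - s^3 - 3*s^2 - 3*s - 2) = s^4 + 4*s^3 - 5*s^2 - 5*s - 5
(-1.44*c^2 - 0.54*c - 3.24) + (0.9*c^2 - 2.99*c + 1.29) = -0.54*c^2 - 3.53*c - 1.95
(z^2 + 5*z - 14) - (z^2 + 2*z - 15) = 3*z + 1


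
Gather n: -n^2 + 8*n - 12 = -n^2 + 8*n - 12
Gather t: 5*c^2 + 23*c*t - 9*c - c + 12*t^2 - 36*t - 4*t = 5*c^2 - 10*c + 12*t^2 + t*(23*c - 40)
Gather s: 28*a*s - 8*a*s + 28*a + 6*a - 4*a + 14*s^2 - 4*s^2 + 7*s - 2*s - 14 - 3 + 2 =30*a + 10*s^2 + s*(20*a + 5) - 15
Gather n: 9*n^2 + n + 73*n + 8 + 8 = 9*n^2 + 74*n + 16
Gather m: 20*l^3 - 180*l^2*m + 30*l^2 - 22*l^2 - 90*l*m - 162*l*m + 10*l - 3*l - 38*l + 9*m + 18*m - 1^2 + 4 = 20*l^3 + 8*l^2 - 31*l + m*(-180*l^2 - 252*l + 27) + 3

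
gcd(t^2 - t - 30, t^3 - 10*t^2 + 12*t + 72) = t - 6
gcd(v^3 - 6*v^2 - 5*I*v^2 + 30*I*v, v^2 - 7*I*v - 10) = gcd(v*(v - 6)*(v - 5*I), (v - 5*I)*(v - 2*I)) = v - 5*I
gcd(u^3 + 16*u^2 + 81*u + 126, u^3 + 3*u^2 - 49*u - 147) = u^2 + 10*u + 21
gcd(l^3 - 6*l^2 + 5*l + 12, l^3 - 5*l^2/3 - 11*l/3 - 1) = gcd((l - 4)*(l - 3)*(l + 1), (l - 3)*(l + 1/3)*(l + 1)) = l^2 - 2*l - 3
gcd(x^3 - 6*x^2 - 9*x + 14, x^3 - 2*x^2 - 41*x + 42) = x^2 - 8*x + 7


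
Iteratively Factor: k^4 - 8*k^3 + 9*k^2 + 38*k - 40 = (k + 2)*(k^3 - 10*k^2 + 29*k - 20) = (k - 1)*(k + 2)*(k^2 - 9*k + 20) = (k - 4)*(k - 1)*(k + 2)*(k - 5)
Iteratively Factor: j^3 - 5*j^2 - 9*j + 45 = (j + 3)*(j^2 - 8*j + 15) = (j - 5)*(j + 3)*(j - 3)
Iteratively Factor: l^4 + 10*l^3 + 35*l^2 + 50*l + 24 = (l + 1)*(l^3 + 9*l^2 + 26*l + 24) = (l + 1)*(l + 4)*(l^2 + 5*l + 6) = (l + 1)*(l + 3)*(l + 4)*(l + 2)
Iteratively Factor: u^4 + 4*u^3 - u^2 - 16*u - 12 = (u + 1)*(u^3 + 3*u^2 - 4*u - 12) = (u + 1)*(u + 3)*(u^2 - 4) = (u + 1)*(u + 2)*(u + 3)*(u - 2)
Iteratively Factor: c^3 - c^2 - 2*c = (c + 1)*(c^2 - 2*c) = c*(c + 1)*(c - 2)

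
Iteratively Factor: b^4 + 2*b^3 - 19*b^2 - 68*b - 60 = (b + 2)*(b^3 - 19*b - 30) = (b - 5)*(b + 2)*(b^2 + 5*b + 6) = (b - 5)*(b + 2)*(b + 3)*(b + 2)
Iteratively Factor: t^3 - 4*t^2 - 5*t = (t)*(t^2 - 4*t - 5) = t*(t - 5)*(t + 1)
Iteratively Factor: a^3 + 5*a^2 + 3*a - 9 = (a + 3)*(a^2 + 2*a - 3) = (a - 1)*(a + 3)*(a + 3)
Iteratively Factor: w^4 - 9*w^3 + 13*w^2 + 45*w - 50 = (w - 5)*(w^3 - 4*w^2 - 7*w + 10) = (w - 5)^2*(w^2 + w - 2) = (w - 5)^2*(w + 2)*(w - 1)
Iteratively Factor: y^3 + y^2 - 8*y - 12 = (y + 2)*(y^2 - y - 6) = (y + 2)^2*(y - 3)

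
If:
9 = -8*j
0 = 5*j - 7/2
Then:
No Solution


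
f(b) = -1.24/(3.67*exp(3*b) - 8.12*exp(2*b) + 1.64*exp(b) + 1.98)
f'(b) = -1.24*(-11.01*exp(3*b) + 16.24*exp(2*b) - 1.64*exp(b))/(3.67*exp(3*b) - 8.12*exp(2*b) + 1.64*exp(b) + 1.98)^2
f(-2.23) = -0.60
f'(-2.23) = 0.00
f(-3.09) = -0.61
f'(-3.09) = 0.01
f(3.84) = -0.00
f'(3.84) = 0.00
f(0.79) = -0.23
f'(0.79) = 1.79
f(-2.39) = -0.60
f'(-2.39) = 0.01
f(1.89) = -0.00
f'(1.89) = 0.01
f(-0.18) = 7.02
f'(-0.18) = -140.92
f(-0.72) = -0.97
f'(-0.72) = -1.35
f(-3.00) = -0.61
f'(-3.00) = 0.01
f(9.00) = 0.00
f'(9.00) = 0.00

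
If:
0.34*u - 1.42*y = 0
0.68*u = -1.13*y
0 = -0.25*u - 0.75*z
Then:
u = 0.00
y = 0.00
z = 0.00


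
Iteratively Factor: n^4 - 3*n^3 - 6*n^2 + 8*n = (n)*(n^3 - 3*n^2 - 6*n + 8) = n*(n + 2)*(n^2 - 5*n + 4) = n*(n - 1)*(n + 2)*(n - 4)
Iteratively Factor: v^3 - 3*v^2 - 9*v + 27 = (v - 3)*(v^2 - 9) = (v - 3)^2*(v + 3)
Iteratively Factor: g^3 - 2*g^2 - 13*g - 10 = (g + 2)*(g^2 - 4*g - 5) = (g - 5)*(g + 2)*(g + 1)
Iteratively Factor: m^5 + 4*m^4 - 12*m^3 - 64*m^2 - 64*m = (m - 4)*(m^4 + 8*m^3 + 20*m^2 + 16*m) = m*(m - 4)*(m^3 + 8*m^2 + 20*m + 16) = m*(m - 4)*(m + 4)*(m^2 + 4*m + 4) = m*(m - 4)*(m + 2)*(m + 4)*(m + 2)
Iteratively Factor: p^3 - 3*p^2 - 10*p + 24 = (p - 4)*(p^2 + p - 6) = (p - 4)*(p + 3)*(p - 2)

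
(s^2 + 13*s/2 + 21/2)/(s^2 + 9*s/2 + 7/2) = (s + 3)/(s + 1)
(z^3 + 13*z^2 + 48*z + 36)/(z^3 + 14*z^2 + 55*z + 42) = (z + 6)/(z + 7)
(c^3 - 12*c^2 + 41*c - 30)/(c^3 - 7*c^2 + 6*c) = (c - 5)/c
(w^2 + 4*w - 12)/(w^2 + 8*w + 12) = (w - 2)/(w + 2)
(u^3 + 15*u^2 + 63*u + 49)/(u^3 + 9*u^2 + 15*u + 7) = (u + 7)/(u + 1)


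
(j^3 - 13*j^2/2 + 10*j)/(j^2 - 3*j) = (j^2 - 13*j/2 + 10)/(j - 3)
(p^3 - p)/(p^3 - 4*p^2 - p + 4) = p/(p - 4)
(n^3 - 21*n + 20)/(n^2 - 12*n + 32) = (n^2 + 4*n - 5)/(n - 8)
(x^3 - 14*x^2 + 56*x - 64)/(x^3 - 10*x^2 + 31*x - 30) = (x^2 - 12*x + 32)/(x^2 - 8*x + 15)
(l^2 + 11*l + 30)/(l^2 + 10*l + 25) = (l + 6)/(l + 5)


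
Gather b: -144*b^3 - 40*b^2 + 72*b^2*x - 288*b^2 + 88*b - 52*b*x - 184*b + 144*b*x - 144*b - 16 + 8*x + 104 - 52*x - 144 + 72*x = -144*b^3 + b^2*(72*x - 328) + b*(92*x - 240) + 28*x - 56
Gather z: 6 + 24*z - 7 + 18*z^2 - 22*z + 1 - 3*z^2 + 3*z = 15*z^2 + 5*z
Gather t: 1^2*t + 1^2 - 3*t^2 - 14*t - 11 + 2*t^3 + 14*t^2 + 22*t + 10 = 2*t^3 + 11*t^2 + 9*t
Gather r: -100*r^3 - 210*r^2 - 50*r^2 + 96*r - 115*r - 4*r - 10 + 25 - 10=-100*r^3 - 260*r^2 - 23*r + 5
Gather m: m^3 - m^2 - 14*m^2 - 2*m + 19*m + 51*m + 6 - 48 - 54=m^3 - 15*m^2 + 68*m - 96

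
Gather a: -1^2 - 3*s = -3*s - 1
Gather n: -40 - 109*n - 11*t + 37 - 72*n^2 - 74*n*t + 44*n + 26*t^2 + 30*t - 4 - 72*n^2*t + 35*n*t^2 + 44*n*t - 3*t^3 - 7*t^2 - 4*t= n^2*(-72*t - 72) + n*(35*t^2 - 30*t - 65) - 3*t^3 + 19*t^2 + 15*t - 7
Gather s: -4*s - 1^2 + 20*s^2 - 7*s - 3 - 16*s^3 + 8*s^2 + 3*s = -16*s^3 + 28*s^2 - 8*s - 4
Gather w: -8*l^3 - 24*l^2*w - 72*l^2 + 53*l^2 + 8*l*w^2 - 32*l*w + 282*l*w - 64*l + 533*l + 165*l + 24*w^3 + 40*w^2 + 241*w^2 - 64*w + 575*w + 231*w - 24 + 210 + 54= -8*l^3 - 19*l^2 + 634*l + 24*w^3 + w^2*(8*l + 281) + w*(-24*l^2 + 250*l + 742) + 240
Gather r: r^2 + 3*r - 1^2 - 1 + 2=r^2 + 3*r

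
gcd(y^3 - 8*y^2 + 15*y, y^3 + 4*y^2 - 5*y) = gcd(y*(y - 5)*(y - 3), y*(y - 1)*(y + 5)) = y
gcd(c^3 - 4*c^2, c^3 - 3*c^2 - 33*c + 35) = 1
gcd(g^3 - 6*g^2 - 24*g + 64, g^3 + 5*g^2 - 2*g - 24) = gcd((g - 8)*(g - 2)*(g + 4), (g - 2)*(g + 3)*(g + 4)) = g^2 + 2*g - 8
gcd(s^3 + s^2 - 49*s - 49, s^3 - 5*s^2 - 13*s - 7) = s^2 - 6*s - 7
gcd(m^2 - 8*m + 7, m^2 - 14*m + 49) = m - 7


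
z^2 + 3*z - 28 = (z - 4)*(z + 7)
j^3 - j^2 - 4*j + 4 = (j - 2)*(j - 1)*(j + 2)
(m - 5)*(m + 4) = m^2 - m - 20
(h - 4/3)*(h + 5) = h^2 + 11*h/3 - 20/3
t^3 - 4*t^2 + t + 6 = (t - 3)*(t - 2)*(t + 1)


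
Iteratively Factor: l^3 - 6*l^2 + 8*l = (l - 2)*(l^2 - 4*l) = l*(l - 2)*(l - 4)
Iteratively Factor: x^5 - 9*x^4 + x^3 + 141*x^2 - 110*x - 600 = (x - 4)*(x^4 - 5*x^3 - 19*x^2 + 65*x + 150) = (x - 4)*(x + 2)*(x^3 - 7*x^2 - 5*x + 75) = (x - 5)*(x - 4)*(x + 2)*(x^2 - 2*x - 15) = (x - 5)*(x - 4)*(x + 2)*(x + 3)*(x - 5)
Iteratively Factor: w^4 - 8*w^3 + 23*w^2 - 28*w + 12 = (w - 2)*(w^3 - 6*w^2 + 11*w - 6) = (w - 2)*(w - 1)*(w^2 - 5*w + 6) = (w - 3)*(w - 2)*(w - 1)*(w - 2)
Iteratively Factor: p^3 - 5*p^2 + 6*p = (p)*(p^2 - 5*p + 6) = p*(p - 3)*(p - 2)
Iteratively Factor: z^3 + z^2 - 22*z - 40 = (z + 2)*(z^2 - z - 20) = (z - 5)*(z + 2)*(z + 4)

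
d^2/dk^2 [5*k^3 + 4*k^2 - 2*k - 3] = 30*k + 8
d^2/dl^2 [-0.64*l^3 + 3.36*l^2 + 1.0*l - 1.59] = 6.72 - 3.84*l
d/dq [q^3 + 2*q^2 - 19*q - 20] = 3*q^2 + 4*q - 19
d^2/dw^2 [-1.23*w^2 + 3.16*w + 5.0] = -2.46000000000000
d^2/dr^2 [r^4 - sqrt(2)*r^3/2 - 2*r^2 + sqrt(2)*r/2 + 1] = 12*r^2 - 3*sqrt(2)*r - 4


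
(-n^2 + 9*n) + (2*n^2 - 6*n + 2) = n^2 + 3*n + 2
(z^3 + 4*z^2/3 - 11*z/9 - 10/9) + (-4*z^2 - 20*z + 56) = z^3 - 8*z^2/3 - 191*z/9 + 494/9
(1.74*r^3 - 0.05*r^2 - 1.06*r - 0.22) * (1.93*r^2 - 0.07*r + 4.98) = 3.3582*r^5 - 0.2183*r^4 + 6.6229*r^3 - 0.5994*r^2 - 5.2634*r - 1.0956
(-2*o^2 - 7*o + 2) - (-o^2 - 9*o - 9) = -o^2 + 2*o + 11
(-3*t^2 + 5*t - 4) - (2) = -3*t^2 + 5*t - 6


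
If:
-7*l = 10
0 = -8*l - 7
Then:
No Solution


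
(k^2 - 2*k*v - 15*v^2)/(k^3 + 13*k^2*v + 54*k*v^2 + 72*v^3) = (k - 5*v)/(k^2 + 10*k*v + 24*v^2)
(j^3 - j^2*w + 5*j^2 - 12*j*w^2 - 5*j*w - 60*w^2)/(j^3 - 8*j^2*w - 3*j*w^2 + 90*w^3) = (j^2 - 4*j*w + 5*j - 20*w)/(j^2 - 11*j*w + 30*w^2)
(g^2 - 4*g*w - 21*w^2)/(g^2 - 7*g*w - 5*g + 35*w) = (g + 3*w)/(g - 5)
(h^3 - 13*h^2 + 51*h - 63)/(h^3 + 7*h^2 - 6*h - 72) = (h^2 - 10*h + 21)/(h^2 + 10*h + 24)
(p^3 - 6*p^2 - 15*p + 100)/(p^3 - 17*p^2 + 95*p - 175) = (p + 4)/(p - 7)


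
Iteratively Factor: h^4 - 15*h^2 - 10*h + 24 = (h + 3)*(h^3 - 3*h^2 - 6*h + 8) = (h - 4)*(h + 3)*(h^2 + h - 2) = (h - 4)*(h + 2)*(h + 3)*(h - 1)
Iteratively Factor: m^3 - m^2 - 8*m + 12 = (m + 3)*(m^2 - 4*m + 4) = (m - 2)*(m + 3)*(m - 2)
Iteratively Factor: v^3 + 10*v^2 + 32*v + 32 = (v + 2)*(v^2 + 8*v + 16) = (v + 2)*(v + 4)*(v + 4)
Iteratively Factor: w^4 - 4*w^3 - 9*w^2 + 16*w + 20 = (w + 1)*(w^3 - 5*w^2 - 4*w + 20) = (w - 2)*(w + 1)*(w^2 - 3*w - 10) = (w - 2)*(w + 1)*(w + 2)*(w - 5)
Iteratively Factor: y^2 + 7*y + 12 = (y + 3)*(y + 4)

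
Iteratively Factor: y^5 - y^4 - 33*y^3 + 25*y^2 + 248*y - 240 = (y - 1)*(y^4 - 33*y^2 - 8*y + 240) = (y - 1)*(y + 4)*(y^3 - 4*y^2 - 17*y + 60) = (y - 1)*(y + 4)^2*(y^2 - 8*y + 15) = (y - 5)*(y - 1)*(y + 4)^2*(y - 3)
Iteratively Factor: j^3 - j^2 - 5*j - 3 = (j - 3)*(j^2 + 2*j + 1) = (j - 3)*(j + 1)*(j + 1)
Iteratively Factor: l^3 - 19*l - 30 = (l - 5)*(l^2 + 5*l + 6) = (l - 5)*(l + 3)*(l + 2)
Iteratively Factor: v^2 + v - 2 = (v + 2)*(v - 1)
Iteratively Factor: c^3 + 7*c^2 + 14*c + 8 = (c + 1)*(c^2 + 6*c + 8) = (c + 1)*(c + 2)*(c + 4)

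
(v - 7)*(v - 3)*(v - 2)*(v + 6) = v^4 - 6*v^3 - 31*v^2 + 204*v - 252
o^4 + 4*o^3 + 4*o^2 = o^2*(o + 2)^2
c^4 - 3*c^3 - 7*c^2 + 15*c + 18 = (c - 3)^2*(c + 1)*(c + 2)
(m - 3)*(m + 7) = m^2 + 4*m - 21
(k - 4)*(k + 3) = k^2 - k - 12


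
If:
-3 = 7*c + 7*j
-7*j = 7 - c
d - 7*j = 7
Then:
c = 1/2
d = 1/2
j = -13/14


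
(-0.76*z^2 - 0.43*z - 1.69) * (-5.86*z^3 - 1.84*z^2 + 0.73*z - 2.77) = 4.4536*z^5 + 3.9182*z^4 + 10.1398*z^3 + 4.9009*z^2 - 0.0426*z + 4.6813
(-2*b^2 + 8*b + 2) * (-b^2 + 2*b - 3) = 2*b^4 - 12*b^3 + 20*b^2 - 20*b - 6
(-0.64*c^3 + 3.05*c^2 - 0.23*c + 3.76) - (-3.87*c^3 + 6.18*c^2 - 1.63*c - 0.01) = 3.23*c^3 - 3.13*c^2 + 1.4*c + 3.77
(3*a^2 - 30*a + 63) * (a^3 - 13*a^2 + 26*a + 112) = 3*a^5 - 69*a^4 + 531*a^3 - 1263*a^2 - 1722*a + 7056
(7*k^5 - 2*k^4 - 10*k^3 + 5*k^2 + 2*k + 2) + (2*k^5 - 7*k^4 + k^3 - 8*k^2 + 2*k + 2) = 9*k^5 - 9*k^4 - 9*k^3 - 3*k^2 + 4*k + 4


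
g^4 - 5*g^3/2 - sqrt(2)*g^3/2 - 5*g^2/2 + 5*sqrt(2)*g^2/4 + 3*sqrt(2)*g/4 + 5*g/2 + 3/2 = (g - 3)*(g + 1/2)*(g - sqrt(2))*(g + sqrt(2)/2)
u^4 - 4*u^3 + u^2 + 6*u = u*(u - 3)*(u - 2)*(u + 1)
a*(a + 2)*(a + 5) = a^3 + 7*a^2 + 10*a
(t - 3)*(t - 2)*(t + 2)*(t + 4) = t^4 + t^3 - 16*t^2 - 4*t + 48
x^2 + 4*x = x*(x + 4)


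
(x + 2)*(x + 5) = x^2 + 7*x + 10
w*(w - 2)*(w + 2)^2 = w^4 + 2*w^3 - 4*w^2 - 8*w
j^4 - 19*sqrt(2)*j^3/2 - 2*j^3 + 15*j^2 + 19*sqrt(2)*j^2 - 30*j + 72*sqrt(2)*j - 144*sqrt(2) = (j - 2)*(j - 8*sqrt(2))*(j - 3*sqrt(2))*(j + 3*sqrt(2)/2)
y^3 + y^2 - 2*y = y*(y - 1)*(y + 2)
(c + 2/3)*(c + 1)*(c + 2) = c^3 + 11*c^2/3 + 4*c + 4/3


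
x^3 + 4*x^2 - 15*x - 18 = (x - 3)*(x + 1)*(x + 6)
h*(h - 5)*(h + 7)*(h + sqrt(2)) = h^4 + sqrt(2)*h^3 + 2*h^3 - 35*h^2 + 2*sqrt(2)*h^2 - 35*sqrt(2)*h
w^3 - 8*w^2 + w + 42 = (w - 7)*(w - 3)*(w + 2)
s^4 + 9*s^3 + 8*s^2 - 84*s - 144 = (s - 3)*(s + 2)*(s + 4)*(s + 6)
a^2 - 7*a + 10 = (a - 5)*(a - 2)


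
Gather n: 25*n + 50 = 25*n + 50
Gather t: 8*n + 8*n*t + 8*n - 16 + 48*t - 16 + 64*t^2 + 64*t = 16*n + 64*t^2 + t*(8*n + 112) - 32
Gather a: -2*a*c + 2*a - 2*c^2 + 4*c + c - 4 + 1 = a*(2 - 2*c) - 2*c^2 + 5*c - 3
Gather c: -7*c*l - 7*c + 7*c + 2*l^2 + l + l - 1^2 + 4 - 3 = -7*c*l + 2*l^2 + 2*l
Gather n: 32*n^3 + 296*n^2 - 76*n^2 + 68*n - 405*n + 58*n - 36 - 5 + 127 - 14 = 32*n^3 + 220*n^2 - 279*n + 72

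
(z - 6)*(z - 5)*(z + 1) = z^3 - 10*z^2 + 19*z + 30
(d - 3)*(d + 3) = d^2 - 9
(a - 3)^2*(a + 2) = a^3 - 4*a^2 - 3*a + 18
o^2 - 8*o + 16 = (o - 4)^2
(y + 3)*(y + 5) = y^2 + 8*y + 15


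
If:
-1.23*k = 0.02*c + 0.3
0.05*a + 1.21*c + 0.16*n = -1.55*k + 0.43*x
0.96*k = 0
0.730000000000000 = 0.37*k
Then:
No Solution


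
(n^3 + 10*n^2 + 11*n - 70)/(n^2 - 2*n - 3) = (-n^3 - 10*n^2 - 11*n + 70)/(-n^2 + 2*n + 3)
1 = 1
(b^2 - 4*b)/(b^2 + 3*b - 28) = b/(b + 7)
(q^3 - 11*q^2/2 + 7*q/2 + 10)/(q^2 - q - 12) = (2*q^2 - 3*q - 5)/(2*(q + 3))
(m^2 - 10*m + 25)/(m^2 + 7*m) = (m^2 - 10*m + 25)/(m*(m + 7))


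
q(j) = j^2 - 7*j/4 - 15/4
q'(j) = 2*j - 7/4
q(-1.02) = -0.92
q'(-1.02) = -3.79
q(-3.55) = 15.06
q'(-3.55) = -8.85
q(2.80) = -0.81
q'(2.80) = 3.85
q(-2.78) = 8.84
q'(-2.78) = -7.31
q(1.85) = -3.56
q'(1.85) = 1.95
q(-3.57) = 15.24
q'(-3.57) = -8.89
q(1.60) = -3.99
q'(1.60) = 1.45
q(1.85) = -3.56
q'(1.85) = 1.95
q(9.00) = 61.50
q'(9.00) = 16.25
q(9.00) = 61.50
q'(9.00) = 16.25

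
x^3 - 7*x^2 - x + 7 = (x - 7)*(x - 1)*(x + 1)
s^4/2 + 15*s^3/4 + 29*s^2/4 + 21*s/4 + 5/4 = (s/2 + 1/2)*(s + 1/2)*(s + 1)*(s + 5)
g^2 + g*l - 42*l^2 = (g - 6*l)*(g + 7*l)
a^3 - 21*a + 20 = (a - 4)*(a - 1)*(a + 5)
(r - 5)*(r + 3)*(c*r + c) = c*r^3 - c*r^2 - 17*c*r - 15*c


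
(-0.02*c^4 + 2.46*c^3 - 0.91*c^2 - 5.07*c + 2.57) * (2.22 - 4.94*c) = 0.0988*c^5 - 12.1968*c^4 + 9.9566*c^3 + 23.0256*c^2 - 23.9512*c + 5.7054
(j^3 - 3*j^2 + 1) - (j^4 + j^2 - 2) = -j^4 + j^3 - 4*j^2 + 3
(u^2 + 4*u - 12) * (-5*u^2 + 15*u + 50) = -5*u^4 - 5*u^3 + 170*u^2 + 20*u - 600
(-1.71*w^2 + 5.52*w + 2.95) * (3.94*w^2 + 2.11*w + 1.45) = -6.7374*w^4 + 18.1407*w^3 + 20.7907*w^2 + 14.2285*w + 4.2775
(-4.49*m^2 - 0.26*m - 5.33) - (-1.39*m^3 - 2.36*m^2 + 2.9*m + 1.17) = 1.39*m^3 - 2.13*m^2 - 3.16*m - 6.5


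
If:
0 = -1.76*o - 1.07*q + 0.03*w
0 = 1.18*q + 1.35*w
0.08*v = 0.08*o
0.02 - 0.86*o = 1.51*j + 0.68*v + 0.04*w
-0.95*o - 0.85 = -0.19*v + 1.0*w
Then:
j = 0.43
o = -0.39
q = 0.63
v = -0.39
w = -0.55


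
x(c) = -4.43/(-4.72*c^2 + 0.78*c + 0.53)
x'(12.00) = -0.00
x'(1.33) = -1.13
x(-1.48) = 0.40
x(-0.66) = 2.17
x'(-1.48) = 0.54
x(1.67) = 0.39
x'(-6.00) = 0.01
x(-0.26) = -545.03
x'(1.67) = -0.52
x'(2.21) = -0.21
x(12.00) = 0.01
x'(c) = -4.43*(9.44*c - 0.78)/(-4.72*c^2 + 0.78*c + 0.53)^2 = (3.4554 - 41.8192*c)/(-4.72*c^2 + 0.78*c + 0.53)^2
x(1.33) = 0.65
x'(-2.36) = 0.13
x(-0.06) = -9.50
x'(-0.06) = 27.44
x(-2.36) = 0.16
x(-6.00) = 0.03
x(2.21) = 0.21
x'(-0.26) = 216885.27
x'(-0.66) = 7.46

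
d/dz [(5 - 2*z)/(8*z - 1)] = -38/(8*z - 1)^2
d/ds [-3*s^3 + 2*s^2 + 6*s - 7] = -9*s^2 + 4*s + 6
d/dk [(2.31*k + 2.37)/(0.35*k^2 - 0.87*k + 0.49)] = (-0.8085*k^2 - 1.659*k + 3.1938)/(0.1225*k^4 - 0.609*k^3 + 1.0999*k^2 - 0.8526*k + 0.2401)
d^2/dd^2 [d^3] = 6*d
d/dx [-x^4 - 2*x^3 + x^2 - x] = -4*x^3 - 6*x^2 + 2*x - 1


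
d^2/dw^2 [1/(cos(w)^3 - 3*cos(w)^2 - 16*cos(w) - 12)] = ((-61*cos(w) - 24*cos(2*w) + 9*cos(3*w))*(-cos(w)^3 + 3*cos(w)^2 + 16*cos(w) + 12)/4 - 2*(-3*cos(w)^2 + 6*cos(w) + 16)^2*sin(w)^2)/(-cos(w)^3 + 3*cos(w)^2 + 16*cos(w) + 12)^3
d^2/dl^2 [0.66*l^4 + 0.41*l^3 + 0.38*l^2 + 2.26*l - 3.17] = 7.92*l^2 + 2.46*l + 0.76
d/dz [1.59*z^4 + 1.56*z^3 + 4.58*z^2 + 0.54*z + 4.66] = 6.36*z^3 + 4.68*z^2 + 9.16*z + 0.54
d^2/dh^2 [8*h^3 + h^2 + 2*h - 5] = 48*h + 2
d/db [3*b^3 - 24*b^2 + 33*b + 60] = 9*b^2 - 48*b + 33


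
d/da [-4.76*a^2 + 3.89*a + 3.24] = 3.89 - 9.52*a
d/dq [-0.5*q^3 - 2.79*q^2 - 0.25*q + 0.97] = -1.5*q^2 - 5.58*q - 0.25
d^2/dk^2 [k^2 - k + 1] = 2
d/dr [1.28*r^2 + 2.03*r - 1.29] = 2.56*r + 2.03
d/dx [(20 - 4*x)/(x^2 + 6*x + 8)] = 4*(-x^2 - 6*x + 2*(x - 5)*(x + 3) - 8)/(x^2 + 6*x + 8)^2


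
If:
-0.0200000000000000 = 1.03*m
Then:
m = -0.02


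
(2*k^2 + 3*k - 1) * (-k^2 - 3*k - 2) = -2*k^4 - 9*k^3 - 12*k^2 - 3*k + 2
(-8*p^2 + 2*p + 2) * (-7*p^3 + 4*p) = 56*p^5 - 14*p^4 - 46*p^3 + 8*p^2 + 8*p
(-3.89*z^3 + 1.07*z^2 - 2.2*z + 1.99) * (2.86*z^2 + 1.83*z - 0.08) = -11.1254*z^5 - 4.0585*z^4 - 4.0227*z^3 + 1.5798*z^2 + 3.8177*z - 0.1592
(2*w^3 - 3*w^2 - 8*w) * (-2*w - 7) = -4*w^4 - 8*w^3 + 37*w^2 + 56*w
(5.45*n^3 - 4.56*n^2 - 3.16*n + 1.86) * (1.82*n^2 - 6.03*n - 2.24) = 9.919*n^5 - 41.1627*n^4 + 9.5376*n^3 + 32.6544*n^2 - 4.1374*n - 4.1664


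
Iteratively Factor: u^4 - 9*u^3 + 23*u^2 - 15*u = (u)*(u^3 - 9*u^2 + 23*u - 15) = u*(u - 5)*(u^2 - 4*u + 3) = u*(u - 5)*(u - 3)*(u - 1)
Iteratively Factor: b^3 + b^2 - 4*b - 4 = (b + 2)*(b^2 - b - 2) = (b - 2)*(b + 2)*(b + 1)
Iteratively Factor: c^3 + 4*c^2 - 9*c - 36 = (c + 3)*(c^2 + c - 12) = (c - 3)*(c + 3)*(c + 4)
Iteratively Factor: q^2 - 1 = (q + 1)*(q - 1)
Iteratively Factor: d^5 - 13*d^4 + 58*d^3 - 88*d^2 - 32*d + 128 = (d - 4)*(d^4 - 9*d^3 + 22*d^2 - 32) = (d - 4)*(d + 1)*(d^3 - 10*d^2 + 32*d - 32) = (d - 4)*(d - 2)*(d + 1)*(d^2 - 8*d + 16) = (d - 4)^2*(d - 2)*(d + 1)*(d - 4)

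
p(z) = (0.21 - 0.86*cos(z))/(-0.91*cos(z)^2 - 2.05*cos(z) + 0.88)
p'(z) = (0.21 - 0.86*cos(z))*(-1.82*sin(z)*cos(z) - 2.05*sin(z))/(-0.91*cos(z)^2 - 2.05*cos(z) + 0.88)^2 + 0.86*sin(z)/(-0.91*cos(z)^2 - 2.05*cos(z) + 0.88)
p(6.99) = 0.37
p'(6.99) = 0.22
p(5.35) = 0.46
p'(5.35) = -0.69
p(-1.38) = 0.10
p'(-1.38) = -1.32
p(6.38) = 0.31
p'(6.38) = 0.02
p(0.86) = 0.42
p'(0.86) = 0.44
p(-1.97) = 0.35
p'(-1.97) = -0.23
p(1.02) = 0.54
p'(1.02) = 1.48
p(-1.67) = 0.27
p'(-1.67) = -0.32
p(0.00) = 0.31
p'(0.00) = 0.00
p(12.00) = 0.34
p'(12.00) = -0.13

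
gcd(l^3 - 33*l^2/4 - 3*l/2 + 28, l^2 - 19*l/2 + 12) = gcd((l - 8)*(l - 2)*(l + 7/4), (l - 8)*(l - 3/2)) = l - 8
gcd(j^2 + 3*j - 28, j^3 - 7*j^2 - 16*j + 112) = j - 4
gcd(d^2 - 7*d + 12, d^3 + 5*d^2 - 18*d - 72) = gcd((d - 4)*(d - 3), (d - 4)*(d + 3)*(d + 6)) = d - 4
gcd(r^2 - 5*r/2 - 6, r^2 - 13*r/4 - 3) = r - 4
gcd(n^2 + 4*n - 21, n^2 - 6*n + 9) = n - 3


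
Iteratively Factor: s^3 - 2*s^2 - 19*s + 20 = (s - 1)*(s^2 - s - 20) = (s - 1)*(s + 4)*(s - 5)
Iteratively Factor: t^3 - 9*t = (t + 3)*(t^2 - 3*t) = t*(t + 3)*(t - 3)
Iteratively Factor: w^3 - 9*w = (w + 3)*(w^2 - 3*w) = (w - 3)*(w + 3)*(w)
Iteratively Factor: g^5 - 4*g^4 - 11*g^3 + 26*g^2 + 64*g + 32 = (g + 1)*(g^4 - 5*g^3 - 6*g^2 + 32*g + 32) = (g - 4)*(g + 1)*(g^3 - g^2 - 10*g - 8) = (g - 4)*(g + 1)*(g + 2)*(g^2 - 3*g - 4) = (g - 4)*(g + 1)^2*(g + 2)*(g - 4)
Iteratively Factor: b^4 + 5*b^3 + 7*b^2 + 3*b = (b)*(b^3 + 5*b^2 + 7*b + 3) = b*(b + 1)*(b^2 + 4*b + 3) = b*(b + 1)^2*(b + 3)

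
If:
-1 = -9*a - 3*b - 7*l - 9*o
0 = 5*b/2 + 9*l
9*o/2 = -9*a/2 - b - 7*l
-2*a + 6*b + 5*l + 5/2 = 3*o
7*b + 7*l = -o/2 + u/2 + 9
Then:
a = -1225/318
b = 18/53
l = -5/53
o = 3743/954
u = -10153/954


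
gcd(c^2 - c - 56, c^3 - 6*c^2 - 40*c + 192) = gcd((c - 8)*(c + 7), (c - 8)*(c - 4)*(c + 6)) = c - 8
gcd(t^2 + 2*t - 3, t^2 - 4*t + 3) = t - 1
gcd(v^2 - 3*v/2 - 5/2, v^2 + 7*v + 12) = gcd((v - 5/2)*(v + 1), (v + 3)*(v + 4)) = 1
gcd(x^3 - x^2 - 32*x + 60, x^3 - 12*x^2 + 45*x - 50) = x^2 - 7*x + 10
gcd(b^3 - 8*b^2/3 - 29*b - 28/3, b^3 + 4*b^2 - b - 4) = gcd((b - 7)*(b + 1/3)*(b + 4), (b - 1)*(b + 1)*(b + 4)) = b + 4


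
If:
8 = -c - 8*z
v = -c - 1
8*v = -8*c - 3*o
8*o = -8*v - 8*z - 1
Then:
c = 19/27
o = 8/3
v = -46/27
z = -235/216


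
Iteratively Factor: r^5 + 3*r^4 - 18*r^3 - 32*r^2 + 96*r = (r - 3)*(r^4 + 6*r^3 - 32*r) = (r - 3)*(r + 4)*(r^3 + 2*r^2 - 8*r) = (r - 3)*(r - 2)*(r + 4)*(r^2 + 4*r) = r*(r - 3)*(r - 2)*(r + 4)*(r + 4)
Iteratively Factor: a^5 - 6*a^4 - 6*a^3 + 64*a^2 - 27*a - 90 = (a + 1)*(a^4 - 7*a^3 + a^2 + 63*a - 90) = (a - 2)*(a + 1)*(a^3 - 5*a^2 - 9*a + 45) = (a - 3)*(a - 2)*(a + 1)*(a^2 - 2*a - 15) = (a - 3)*(a - 2)*(a + 1)*(a + 3)*(a - 5)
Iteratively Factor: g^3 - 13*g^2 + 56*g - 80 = (g - 4)*(g^2 - 9*g + 20) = (g - 5)*(g - 4)*(g - 4)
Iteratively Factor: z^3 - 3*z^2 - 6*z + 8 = (z + 2)*(z^2 - 5*z + 4) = (z - 4)*(z + 2)*(z - 1)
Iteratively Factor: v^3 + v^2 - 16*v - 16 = (v + 4)*(v^2 - 3*v - 4) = (v - 4)*(v + 4)*(v + 1)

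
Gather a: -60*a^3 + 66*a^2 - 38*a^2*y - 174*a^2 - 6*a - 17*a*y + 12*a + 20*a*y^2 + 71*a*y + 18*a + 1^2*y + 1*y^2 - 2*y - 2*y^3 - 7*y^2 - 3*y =-60*a^3 + a^2*(-38*y - 108) + a*(20*y^2 + 54*y + 24) - 2*y^3 - 6*y^2 - 4*y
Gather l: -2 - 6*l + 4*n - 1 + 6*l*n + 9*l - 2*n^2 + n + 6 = l*(6*n + 3) - 2*n^2 + 5*n + 3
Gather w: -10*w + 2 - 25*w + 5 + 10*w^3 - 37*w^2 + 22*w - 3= 10*w^3 - 37*w^2 - 13*w + 4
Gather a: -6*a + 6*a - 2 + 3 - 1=0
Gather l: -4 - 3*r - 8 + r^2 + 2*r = r^2 - r - 12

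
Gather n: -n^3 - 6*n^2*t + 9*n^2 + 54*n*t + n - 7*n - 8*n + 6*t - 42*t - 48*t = -n^3 + n^2*(9 - 6*t) + n*(54*t - 14) - 84*t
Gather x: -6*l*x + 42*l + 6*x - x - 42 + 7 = 42*l + x*(5 - 6*l) - 35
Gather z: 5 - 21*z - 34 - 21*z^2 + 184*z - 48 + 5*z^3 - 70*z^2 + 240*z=5*z^3 - 91*z^2 + 403*z - 77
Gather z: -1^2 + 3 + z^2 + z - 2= z^2 + z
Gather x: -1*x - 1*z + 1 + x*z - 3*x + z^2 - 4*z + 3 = x*(z - 4) + z^2 - 5*z + 4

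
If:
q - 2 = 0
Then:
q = 2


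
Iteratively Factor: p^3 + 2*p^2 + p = (p + 1)*(p^2 + p) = p*(p + 1)*(p + 1)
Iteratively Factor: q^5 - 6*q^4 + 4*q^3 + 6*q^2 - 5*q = (q)*(q^4 - 6*q^3 + 4*q^2 + 6*q - 5) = q*(q - 1)*(q^3 - 5*q^2 - q + 5) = q*(q - 1)^2*(q^2 - 4*q - 5) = q*(q - 1)^2*(q + 1)*(q - 5)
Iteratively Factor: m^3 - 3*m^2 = (m)*(m^2 - 3*m) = m*(m - 3)*(m)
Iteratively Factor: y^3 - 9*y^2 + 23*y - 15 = (y - 3)*(y^2 - 6*y + 5) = (y - 5)*(y - 3)*(y - 1)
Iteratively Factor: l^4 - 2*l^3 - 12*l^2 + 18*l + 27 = (l - 3)*(l^3 + l^2 - 9*l - 9) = (l - 3)*(l + 1)*(l^2 - 9) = (l - 3)*(l + 1)*(l + 3)*(l - 3)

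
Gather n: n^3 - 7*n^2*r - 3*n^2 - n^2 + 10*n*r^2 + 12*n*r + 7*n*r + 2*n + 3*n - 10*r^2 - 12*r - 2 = n^3 + n^2*(-7*r - 4) + n*(10*r^2 + 19*r + 5) - 10*r^2 - 12*r - 2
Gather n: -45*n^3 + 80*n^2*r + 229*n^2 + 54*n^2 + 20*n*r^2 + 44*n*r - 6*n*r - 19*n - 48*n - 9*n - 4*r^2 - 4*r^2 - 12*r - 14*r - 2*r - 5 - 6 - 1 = -45*n^3 + n^2*(80*r + 283) + n*(20*r^2 + 38*r - 76) - 8*r^2 - 28*r - 12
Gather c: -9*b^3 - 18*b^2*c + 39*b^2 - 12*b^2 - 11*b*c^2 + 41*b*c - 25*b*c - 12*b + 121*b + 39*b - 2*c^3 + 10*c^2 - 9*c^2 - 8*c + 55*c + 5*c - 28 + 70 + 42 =-9*b^3 + 27*b^2 + 148*b - 2*c^3 + c^2*(1 - 11*b) + c*(-18*b^2 + 16*b + 52) + 84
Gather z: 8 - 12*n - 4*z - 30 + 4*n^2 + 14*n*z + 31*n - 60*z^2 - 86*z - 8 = 4*n^2 + 19*n - 60*z^2 + z*(14*n - 90) - 30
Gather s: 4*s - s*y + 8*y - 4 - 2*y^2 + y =s*(4 - y) - 2*y^2 + 9*y - 4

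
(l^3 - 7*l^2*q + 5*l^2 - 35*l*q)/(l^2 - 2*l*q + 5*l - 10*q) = l*(-l + 7*q)/(-l + 2*q)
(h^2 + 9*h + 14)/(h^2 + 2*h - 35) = (h + 2)/(h - 5)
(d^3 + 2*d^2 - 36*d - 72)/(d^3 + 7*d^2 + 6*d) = (d^2 - 4*d - 12)/(d*(d + 1))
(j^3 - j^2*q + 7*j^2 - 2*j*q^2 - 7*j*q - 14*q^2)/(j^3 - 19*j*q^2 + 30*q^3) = (-j^2 - j*q - 7*j - 7*q)/(-j^2 - 2*j*q + 15*q^2)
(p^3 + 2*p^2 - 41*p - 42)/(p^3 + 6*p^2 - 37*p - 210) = (p + 1)/(p + 5)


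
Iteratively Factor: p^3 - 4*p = (p + 2)*(p^2 - 2*p) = p*(p + 2)*(p - 2)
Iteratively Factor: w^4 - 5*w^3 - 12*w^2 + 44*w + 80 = (w + 2)*(w^3 - 7*w^2 + 2*w + 40) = (w - 5)*(w + 2)*(w^2 - 2*w - 8) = (w - 5)*(w + 2)^2*(w - 4)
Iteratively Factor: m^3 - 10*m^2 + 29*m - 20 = (m - 4)*(m^2 - 6*m + 5) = (m - 5)*(m - 4)*(m - 1)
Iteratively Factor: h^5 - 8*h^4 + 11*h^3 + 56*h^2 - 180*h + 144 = (h - 3)*(h^4 - 5*h^3 - 4*h^2 + 44*h - 48) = (h - 4)*(h - 3)*(h^3 - h^2 - 8*h + 12) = (h - 4)*(h - 3)*(h + 3)*(h^2 - 4*h + 4) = (h - 4)*(h - 3)*(h - 2)*(h + 3)*(h - 2)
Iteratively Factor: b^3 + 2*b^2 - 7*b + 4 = (b + 4)*(b^2 - 2*b + 1) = (b - 1)*(b + 4)*(b - 1)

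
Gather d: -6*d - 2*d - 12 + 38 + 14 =40 - 8*d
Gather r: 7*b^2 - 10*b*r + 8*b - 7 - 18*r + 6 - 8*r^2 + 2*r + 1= 7*b^2 + 8*b - 8*r^2 + r*(-10*b - 16)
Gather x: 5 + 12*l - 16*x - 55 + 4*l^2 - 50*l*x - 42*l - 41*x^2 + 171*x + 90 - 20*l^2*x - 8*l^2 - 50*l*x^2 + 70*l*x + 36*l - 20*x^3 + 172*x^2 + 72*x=-4*l^2 + 6*l - 20*x^3 + x^2*(131 - 50*l) + x*(-20*l^2 + 20*l + 227) + 40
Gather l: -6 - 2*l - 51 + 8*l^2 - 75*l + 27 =8*l^2 - 77*l - 30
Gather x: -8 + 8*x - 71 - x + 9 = 7*x - 70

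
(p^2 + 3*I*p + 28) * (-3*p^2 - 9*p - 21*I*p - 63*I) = -3*p^4 - 9*p^3 - 30*I*p^3 - 21*p^2 - 90*I*p^2 - 63*p - 588*I*p - 1764*I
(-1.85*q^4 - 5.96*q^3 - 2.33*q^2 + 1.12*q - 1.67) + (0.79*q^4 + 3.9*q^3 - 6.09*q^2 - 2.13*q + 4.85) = -1.06*q^4 - 2.06*q^3 - 8.42*q^2 - 1.01*q + 3.18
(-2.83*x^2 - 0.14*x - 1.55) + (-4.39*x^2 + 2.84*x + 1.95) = -7.22*x^2 + 2.7*x + 0.4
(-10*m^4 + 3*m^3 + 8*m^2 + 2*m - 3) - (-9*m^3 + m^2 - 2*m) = -10*m^4 + 12*m^3 + 7*m^2 + 4*m - 3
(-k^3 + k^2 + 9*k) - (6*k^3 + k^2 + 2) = -7*k^3 + 9*k - 2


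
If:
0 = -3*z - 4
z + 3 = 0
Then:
No Solution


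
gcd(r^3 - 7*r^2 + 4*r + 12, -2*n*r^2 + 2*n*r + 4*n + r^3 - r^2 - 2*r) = r^2 - r - 2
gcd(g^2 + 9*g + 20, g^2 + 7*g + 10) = g + 5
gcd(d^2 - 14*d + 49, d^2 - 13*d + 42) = d - 7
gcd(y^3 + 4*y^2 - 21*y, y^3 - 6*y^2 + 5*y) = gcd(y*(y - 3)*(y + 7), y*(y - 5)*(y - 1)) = y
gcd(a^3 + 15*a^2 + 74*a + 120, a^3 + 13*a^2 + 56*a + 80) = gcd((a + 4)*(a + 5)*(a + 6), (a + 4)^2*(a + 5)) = a^2 + 9*a + 20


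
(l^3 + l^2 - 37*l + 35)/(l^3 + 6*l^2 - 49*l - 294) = (l^2 - 6*l + 5)/(l^2 - l - 42)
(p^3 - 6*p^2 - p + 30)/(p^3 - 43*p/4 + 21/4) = 4*(p^2 - 3*p - 10)/(4*p^2 + 12*p - 7)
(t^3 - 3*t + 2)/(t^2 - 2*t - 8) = (t^2 - 2*t + 1)/(t - 4)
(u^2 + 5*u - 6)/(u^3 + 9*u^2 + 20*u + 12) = (u - 1)/(u^2 + 3*u + 2)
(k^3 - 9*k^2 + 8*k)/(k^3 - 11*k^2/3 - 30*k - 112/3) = 3*k*(k - 1)/(3*k^2 + 13*k + 14)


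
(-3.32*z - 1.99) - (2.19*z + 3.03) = -5.51*z - 5.02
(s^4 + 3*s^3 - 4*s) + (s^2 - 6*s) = s^4 + 3*s^3 + s^2 - 10*s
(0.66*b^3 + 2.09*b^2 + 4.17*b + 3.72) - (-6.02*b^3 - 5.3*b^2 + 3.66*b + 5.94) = 6.68*b^3 + 7.39*b^2 + 0.51*b - 2.22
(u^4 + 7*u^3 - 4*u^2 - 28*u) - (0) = u^4 + 7*u^3 - 4*u^2 - 28*u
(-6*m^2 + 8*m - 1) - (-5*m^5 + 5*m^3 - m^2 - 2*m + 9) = 5*m^5 - 5*m^3 - 5*m^2 + 10*m - 10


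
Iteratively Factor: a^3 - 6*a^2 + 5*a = (a)*(a^2 - 6*a + 5) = a*(a - 5)*(a - 1)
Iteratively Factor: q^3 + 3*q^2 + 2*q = (q + 2)*(q^2 + q) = (q + 1)*(q + 2)*(q)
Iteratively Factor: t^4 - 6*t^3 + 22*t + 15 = (t + 1)*(t^3 - 7*t^2 + 7*t + 15) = (t + 1)^2*(t^2 - 8*t + 15) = (t - 3)*(t + 1)^2*(t - 5)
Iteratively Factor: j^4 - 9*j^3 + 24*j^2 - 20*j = (j)*(j^3 - 9*j^2 + 24*j - 20) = j*(j - 2)*(j^2 - 7*j + 10) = j*(j - 2)^2*(j - 5)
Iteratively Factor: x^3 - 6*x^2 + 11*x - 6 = (x - 3)*(x^2 - 3*x + 2) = (x - 3)*(x - 1)*(x - 2)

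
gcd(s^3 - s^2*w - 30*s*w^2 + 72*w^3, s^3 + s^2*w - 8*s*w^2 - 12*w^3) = s - 3*w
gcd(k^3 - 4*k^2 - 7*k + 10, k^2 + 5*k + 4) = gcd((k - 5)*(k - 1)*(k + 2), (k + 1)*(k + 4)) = 1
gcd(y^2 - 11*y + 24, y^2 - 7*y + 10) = 1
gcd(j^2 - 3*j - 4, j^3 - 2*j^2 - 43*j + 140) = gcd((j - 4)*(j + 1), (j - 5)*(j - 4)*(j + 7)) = j - 4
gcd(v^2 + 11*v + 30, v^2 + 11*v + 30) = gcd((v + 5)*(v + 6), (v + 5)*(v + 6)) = v^2 + 11*v + 30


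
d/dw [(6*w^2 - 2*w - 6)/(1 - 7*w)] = 2*(-21*w^2 + 6*w - 22)/(49*w^2 - 14*w + 1)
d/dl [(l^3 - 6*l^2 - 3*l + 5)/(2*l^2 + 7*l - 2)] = (2*l^4 + 14*l^3 - 42*l^2 + 4*l - 29)/(4*l^4 + 28*l^3 + 41*l^2 - 28*l + 4)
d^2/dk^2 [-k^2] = -2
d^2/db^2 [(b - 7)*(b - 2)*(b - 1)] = 6*b - 20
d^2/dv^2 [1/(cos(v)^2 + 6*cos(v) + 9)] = 2*(3*cos(v) - cos(2*v) + 2)/(cos(v) + 3)^4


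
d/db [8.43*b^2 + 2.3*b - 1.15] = 16.86*b + 2.3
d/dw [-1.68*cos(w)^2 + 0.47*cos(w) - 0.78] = (3.36*cos(w) - 0.47)*sin(w)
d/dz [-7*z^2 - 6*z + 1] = -14*z - 6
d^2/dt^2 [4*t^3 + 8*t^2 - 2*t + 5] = 24*t + 16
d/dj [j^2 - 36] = 2*j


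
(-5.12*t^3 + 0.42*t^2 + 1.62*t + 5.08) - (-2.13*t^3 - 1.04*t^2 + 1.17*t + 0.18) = -2.99*t^3 + 1.46*t^2 + 0.45*t + 4.9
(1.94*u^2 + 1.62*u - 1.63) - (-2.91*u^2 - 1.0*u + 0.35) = 4.85*u^2 + 2.62*u - 1.98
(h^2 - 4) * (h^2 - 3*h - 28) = h^4 - 3*h^3 - 32*h^2 + 12*h + 112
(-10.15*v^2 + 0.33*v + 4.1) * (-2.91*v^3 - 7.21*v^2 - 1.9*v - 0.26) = 29.5365*v^5 + 72.2212*v^4 + 4.9747*v^3 - 27.549*v^2 - 7.8758*v - 1.066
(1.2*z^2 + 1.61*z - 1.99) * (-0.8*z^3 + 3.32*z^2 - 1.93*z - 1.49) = -0.96*z^5 + 2.696*z^4 + 4.6212*z^3 - 11.5021*z^2 + 1.4418*z + 2.9651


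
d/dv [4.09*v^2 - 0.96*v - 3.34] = 8.18*v - 0.96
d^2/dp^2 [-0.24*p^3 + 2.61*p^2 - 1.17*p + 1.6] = 5.22 - 1.44*p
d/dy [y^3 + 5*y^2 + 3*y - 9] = 3*y^2 + 10*y + 3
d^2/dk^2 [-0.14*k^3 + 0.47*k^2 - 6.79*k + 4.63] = 0.94 - 0.84*k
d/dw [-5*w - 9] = -5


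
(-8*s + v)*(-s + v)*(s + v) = 8*s^3 - s^2*v - 8*s*v^2 + v^3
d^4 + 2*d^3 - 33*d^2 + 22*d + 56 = (d - 4)*(d - 2)*(d + 1)*(d + 7)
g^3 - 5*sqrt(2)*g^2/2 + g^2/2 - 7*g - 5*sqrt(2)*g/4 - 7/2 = (g + 1/2)*(g - 7*sqrt(2)/2)*(g + sqrt(2))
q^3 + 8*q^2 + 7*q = q*(q + 1)*(q + 7)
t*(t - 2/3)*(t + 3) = t^3 + 7*t^2/3 - 2*t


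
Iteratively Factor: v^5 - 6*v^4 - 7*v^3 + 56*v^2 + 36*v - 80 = (v + 2)*(v^4 - 8*v^3 + 9*v^2 + 38*v - 40) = (v - 4)*(v + 2)*(v^3 - 4*v^2 - 7*v + 10) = (v - 5)*(v - 4)*(v + 2)*(v^2 + v - 2) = (v - 5)*(v - 4)*(v + 2)^2*(v - 1)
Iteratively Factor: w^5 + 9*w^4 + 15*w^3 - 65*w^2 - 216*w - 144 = (w + 4)*(w^4 + 5*w^3 - 5*w^2 - 45*w - 36) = (w - 3)*(w + 4)*(w^3 + 8*w^2 + 19*w + 12) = (w - 3)*(w + 1)*(w + 4)*(w^2 + 7*w + 12) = (w - 3)*(w + 1)*(w + 3)*(w + 4)*(w + 4)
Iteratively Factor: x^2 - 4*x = (x - 4)*(x)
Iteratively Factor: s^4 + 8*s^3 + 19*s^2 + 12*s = (s)*(s^3 + 8*s^2 + 19*s + 12) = s*(s + 4)*(s^2 + 4*s + 3) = s*(s + 3)*(s + 4)*(s + 1)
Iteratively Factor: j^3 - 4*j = (j - 2)*(j^2 + 2*j) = j*(j - 2)*(j + 2)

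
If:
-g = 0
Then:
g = 0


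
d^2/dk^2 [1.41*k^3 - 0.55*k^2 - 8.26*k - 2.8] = 8.46*k - 1.1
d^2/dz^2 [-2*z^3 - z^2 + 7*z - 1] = -12*z - 2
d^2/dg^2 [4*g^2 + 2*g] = 8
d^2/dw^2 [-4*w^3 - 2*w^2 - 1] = -24*w - 4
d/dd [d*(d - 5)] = 2*d - 5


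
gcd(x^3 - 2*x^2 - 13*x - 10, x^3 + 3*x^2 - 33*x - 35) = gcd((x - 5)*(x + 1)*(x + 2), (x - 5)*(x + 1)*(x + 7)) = x^2 - 4*x - 5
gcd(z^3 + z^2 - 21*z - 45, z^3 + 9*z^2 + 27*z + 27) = z^2 + 6*z + 9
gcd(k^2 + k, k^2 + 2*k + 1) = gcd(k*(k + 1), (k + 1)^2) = k + 1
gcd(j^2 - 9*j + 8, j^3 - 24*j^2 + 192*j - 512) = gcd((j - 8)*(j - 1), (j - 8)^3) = j - 8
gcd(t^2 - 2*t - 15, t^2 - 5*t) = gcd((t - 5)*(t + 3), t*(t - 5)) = t - 5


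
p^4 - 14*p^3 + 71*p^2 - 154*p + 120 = (p - 5)*(p - 4)*(p - 3)*(p - 2)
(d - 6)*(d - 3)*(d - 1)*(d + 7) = d^4 - 3*d^3 - 43*d^2 + 171*d - 126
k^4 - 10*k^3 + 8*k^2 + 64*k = k*(k - 8)*(k - 4)*(k + 2)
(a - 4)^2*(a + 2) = a^3 - 6*a^2 + 32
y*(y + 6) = y^2 + 6*y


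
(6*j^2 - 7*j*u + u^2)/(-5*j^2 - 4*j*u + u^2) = (-6*j^2 + 7*j*u - u^2)/(5*j^2 + 4*j*u - u^2)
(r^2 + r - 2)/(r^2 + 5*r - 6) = (r + 2)/(r + 6)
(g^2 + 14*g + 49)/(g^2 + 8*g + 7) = (g + 7)/(g + 1)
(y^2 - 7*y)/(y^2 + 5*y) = (y - 7)/(y + 5)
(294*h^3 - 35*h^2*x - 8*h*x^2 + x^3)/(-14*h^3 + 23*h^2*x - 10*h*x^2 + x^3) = (-42*h^2 - h*x + x^2)/(2*h^2 - 3*h*x + x^2)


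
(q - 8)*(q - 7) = q^2 - 15*q + 56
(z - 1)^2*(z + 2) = z^3 - 3*z + 2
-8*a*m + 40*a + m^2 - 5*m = (-8*a + m)*(m - 5)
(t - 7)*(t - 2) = t^2 - 9*t + 14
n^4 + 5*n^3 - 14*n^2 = n^2*(n - 2)*(n + 7)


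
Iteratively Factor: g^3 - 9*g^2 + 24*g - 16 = (g - 4)*(g^2 - 5*g + 4) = (g - 4)*(g - 1)*(g - 4)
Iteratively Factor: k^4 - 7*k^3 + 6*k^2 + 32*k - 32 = (k + 2)*(k^3 - 9*k^2 + 24*k - 16) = (k - 4)*(k + 2)*(k^2 - 5*k + 4) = (k - 4)*(k - 1)*(k + 2)*(k - 4)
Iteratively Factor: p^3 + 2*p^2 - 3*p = (p - 1)*(p^2 + 3*p) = p*(p - 1)*(p + 3)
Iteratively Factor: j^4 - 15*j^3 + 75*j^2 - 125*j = (j - 5)*(j^3 - 10*j^2 + 25*j) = (j - 5)^2*(j^2 - 5*j) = (j - 5)^3*(j)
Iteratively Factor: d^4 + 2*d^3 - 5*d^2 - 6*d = (d)*(d^3 + 2*d^2 - 5*d - 6) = d*(d + 1)*(d^2 + d - 6) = d*(d - 2)*(d + 1)*(d + 3)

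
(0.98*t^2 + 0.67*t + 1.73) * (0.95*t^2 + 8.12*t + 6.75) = 0.931*t^4 + 8.5941*t^3 + 13.6989*t^2 + 18.5701*t + 11.6775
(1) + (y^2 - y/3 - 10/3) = y^2 - y/3 - 7/3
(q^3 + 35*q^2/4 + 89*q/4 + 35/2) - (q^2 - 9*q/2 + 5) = q^3 + 31*q^2/4 + 107*q/4 + 25/2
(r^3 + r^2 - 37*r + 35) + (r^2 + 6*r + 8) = r^3 + 2*r^2 - 31*r + 43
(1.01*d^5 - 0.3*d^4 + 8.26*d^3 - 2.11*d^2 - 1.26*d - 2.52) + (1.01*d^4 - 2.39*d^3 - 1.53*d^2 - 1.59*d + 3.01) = 1.01*d^5 + 0.71*d^4 + 5.87*d^3 - 3.64*d^2 - 2.85*d + 0.49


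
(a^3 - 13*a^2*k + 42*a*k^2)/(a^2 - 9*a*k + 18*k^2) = a*(a - 7*k)/(a - 3*k)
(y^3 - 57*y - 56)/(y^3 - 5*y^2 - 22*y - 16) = (y + 7)/(y + 2)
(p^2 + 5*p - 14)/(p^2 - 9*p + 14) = (p + 7)/(p - 7)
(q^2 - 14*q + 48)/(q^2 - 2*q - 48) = (q - 6)/(q + 6)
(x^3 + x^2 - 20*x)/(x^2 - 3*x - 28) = x*(-x^2 - x + 20)/(-x^2 + 3*x + 28)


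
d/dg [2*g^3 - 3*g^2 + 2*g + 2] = 6*g^2 - 6*g + 2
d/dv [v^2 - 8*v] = 2*v - 8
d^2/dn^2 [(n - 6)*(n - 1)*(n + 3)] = 6*n - 8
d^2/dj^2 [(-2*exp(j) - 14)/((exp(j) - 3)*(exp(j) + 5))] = 2*(-exp(4*j) - 26*exp(3*j) - 132*exp(2*j) - 478*exp(j) - 435)*exp(j)/(exp(6*j) + 6*exp(5*j) - 33*exp(4*j) - 172*exp(3*j) + 495*exp(2*j) + 1350*exp(j) - 3375)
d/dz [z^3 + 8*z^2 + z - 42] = 3*z^2 + 16*z + 1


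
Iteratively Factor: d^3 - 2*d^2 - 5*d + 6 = (d + 2)*(d^2 - 4*d + 3) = (d - 3)*(d + 2)*(d - 1)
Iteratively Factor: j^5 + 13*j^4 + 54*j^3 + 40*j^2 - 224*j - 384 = (j + 4)*(j^4 + 9*j^3 + 18*j^2 - 32*j - 96) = (j + 4)^2*(j^3 + 5*j^2 - 2*j - 24) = (j + 3)*(j + 4)^2*(j^2 + 2*j - 8) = (j + 3)*(j + 4)^3*(j - 2)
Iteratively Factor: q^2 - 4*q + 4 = (q - 2)*(q - 2)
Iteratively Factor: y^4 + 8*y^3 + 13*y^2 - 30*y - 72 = (y - 2)*(y^3 + 10*y^2 + 33*y + 36) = (y - 2)*(y + 3)*(y^2 + 7*y + 12) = (y - 2)*(y + 3)^2*(y + 4)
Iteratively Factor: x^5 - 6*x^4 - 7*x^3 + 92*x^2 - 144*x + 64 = (x + 4)*(x^4 - 10*x^3 + 33*x^2 - 40*x + 16) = (x - 4)*(x + 4)*(x^3 - 6*x^2 + 9*x - 4) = (x - 4)^2*(x + 4)*(x^2 - 2*x + 1) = (x - 4)^2*(x - 1)*(x + 4)*(x - 1)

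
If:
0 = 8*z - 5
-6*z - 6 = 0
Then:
No Solution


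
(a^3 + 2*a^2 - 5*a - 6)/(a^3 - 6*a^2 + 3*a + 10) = (a + 3)/(a - 5)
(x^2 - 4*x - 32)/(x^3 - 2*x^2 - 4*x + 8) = (x^2 - 4*x - 32)/(x^3 - 2*x^2 - 4*x + 8)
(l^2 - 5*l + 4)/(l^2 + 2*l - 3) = (l - 4)/(l + 3)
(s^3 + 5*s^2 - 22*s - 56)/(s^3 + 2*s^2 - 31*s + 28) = (s + 2)/(s - 1)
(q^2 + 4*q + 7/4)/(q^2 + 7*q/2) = (q + 1/2)/q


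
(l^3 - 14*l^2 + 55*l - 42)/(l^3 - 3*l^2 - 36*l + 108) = (l^2 - 8*l + 7)/(l^2 + 3*l - 18)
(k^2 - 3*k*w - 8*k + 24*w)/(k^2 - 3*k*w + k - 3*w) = (k - 8)/(k + 1)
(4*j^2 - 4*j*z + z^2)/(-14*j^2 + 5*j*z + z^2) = (-2*j + z)/(7*j + z)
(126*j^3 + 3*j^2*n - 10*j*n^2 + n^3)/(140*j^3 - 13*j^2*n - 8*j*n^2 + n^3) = (18*j^2 + 3*j*n - n^2)/(20*j^2 + j*n - n^2)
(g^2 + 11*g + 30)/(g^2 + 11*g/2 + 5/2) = 2*(g + 6)/(2*g + 1)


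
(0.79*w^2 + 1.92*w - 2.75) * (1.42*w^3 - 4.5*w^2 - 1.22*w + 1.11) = 1.1218*w^5 - 0.8286*w^4 - 13.5088*w^3 + 10.9095*w^2 + 5.4862*w - 3.0525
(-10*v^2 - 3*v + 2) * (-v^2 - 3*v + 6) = 10*v^4 + 33*v^3 - 53*v^2 - 24*v + 12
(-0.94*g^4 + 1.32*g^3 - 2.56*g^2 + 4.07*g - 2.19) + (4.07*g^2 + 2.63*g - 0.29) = -0.94*g^4 + 1.32*g^3 + 1.51*g^2 + 6.7*g - 2.48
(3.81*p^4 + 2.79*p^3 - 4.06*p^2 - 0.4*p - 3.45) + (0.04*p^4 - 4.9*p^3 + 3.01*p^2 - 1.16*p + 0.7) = 3.85*p^4 - 2.11*p^3 - 1.05*p^2 - 1.56*p - 2.75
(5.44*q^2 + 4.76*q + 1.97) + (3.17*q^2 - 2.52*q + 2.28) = 8.61*q^2 + 2.24*q + 4.25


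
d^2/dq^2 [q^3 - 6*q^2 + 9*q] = 6*q - 12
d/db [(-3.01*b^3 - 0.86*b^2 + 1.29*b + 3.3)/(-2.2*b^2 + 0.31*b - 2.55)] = (6.622*b^4 - 1.8662*b^3 + 25.5979*b^2 + 18.906*b - 4.3125)/(4.84*b^4 - 1.364*b^3 + 11.3161*b^2 - 1.581*b + 6.5025)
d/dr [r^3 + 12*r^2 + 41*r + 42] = 3*r^2 + 24*r + 41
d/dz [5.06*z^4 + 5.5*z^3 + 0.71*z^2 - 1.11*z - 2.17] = 20.24*z^3 + 16.5*z^2 + 1.42*z - 1.11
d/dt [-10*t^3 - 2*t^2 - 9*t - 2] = -30*t^2 - 4*t - 9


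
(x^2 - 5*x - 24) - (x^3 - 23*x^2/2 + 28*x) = -x^3 + 25*x^2/2 - 33*x - 24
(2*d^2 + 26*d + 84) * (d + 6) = 2*d^3 + 38*d^2 + 240*d + 504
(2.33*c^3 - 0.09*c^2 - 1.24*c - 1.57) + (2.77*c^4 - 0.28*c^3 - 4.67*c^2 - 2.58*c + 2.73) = 2.77*c^4 + 2.05*c^3 - 4.76*c^2 - 3.82*c + 1.16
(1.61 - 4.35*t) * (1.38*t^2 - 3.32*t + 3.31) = -6.003*t^3 + 16.6638*t^2 - 19.7437*t + 5.3291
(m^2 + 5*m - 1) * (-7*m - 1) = -7*m^3 - 36*m^2 + 2*m + 1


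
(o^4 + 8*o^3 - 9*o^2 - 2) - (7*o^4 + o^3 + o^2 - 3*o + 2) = -6*o^4 + 7*o^3 - 10*o^2 + 3*o - 4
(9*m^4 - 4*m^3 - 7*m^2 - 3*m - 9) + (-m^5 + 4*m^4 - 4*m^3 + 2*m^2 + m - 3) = -m^5 + 13*m^4 - 8*m^3 - 5*m^2 - 2*m - 12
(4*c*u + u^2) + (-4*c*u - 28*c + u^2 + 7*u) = -28*c + 2*u^2 + 7*u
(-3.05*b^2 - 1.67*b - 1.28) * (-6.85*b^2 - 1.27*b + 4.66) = 20.8925*b^4 + 15.313*b^3 - 3.3241*b^2 - 6.1566*b - 5.9648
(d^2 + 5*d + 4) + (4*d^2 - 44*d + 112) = 5*d^2 - 39*d + 116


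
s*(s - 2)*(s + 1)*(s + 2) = s^4 + s^3 - 4*s^2 - 4*s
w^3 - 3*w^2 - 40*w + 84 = (w - 7)*(w - 2)*(w + 6)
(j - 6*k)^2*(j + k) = j^3 - 11*j^2*k + 24*j*k^2 + 36*k^3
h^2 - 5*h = h*(h - 5)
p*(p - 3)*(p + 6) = p^3 + 3*p^2 - 18*p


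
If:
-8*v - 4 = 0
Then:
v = -1/2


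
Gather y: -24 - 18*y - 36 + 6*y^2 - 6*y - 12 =6*y^2 - 24*y - 72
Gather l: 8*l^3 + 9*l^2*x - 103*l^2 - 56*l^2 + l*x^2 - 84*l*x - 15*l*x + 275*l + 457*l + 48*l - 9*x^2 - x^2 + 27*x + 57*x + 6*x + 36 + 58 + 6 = 8*l^3 + l^2*(9*x - 159) + l*(x^2 - 99*x + 780) - 10*x^2 + 90*x + 100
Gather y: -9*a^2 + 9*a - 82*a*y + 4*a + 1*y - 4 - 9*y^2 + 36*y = -9*a^2 + 13*a - 9*y^2 + y*(37 - 82*a) - 4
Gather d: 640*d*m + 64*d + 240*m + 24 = d*(640*m + 64) + 240*m + 24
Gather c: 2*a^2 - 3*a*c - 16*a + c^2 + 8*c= 2*a^2 - 16*a + c^2 + c*(8 - 3*a)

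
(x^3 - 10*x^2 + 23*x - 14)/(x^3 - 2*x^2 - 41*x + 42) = (x - 2)/(x + 6)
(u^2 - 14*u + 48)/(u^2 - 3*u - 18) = (u - 8)/(u + 3)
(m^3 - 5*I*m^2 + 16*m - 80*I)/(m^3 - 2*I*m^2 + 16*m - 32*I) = (m - 5*I)/(m - 2*I)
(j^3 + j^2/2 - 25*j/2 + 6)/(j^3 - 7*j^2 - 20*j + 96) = (j - 1/2)/(j - 8)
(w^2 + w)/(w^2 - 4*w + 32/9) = 9*w*(w + 1)/(9*w^2 - 36*w + 32)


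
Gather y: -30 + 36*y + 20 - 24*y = 12*y - 10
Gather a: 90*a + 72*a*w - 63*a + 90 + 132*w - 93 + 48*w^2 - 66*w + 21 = a*(72*w + 27) + 48*w^2 + 66*w + 18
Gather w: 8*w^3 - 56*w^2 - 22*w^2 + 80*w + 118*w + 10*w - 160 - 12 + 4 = 8*w^3 - 78*w^2 + 208*w - 168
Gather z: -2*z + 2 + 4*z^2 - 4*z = 4*z^2 - 6*z + 2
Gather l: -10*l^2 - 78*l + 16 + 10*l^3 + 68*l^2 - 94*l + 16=10*l^3 + 58*l^2 - 172*l + 32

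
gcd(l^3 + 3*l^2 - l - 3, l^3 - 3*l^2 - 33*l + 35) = l - 1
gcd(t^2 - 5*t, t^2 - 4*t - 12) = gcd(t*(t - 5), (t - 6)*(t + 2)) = 1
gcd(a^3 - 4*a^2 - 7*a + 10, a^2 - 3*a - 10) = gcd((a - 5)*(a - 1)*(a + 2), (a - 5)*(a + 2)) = a^2 - 3*a - 10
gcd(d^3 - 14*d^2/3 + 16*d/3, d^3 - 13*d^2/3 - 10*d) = d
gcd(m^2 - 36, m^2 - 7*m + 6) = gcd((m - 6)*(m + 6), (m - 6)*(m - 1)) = m - 6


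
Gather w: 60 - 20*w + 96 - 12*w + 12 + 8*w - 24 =144 - 24*w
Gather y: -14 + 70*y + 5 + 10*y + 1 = 80*y - 8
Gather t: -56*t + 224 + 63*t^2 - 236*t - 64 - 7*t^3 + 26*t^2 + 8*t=-7*t^3 + 89*t^2 - 284*t + 160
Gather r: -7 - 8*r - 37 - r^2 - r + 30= -r^2 - 9*r - 14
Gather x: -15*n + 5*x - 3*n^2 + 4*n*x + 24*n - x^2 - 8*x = -3*n^2 + 9*n - x^2 + x*(4*n - 3)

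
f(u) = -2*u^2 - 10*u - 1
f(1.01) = -13.14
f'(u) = -4*u - 10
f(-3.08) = 10.83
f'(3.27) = -23.08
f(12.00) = -409.00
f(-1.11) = 7.64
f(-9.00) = -73.00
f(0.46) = -6.02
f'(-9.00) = 26.00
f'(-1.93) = -2.28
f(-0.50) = 3.50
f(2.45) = -37.50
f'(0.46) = -11.84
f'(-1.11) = -5.56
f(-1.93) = 10.85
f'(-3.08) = 2.32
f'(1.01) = -14.04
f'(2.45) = -19.80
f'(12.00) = -58.00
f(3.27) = -55.09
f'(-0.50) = -8.00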